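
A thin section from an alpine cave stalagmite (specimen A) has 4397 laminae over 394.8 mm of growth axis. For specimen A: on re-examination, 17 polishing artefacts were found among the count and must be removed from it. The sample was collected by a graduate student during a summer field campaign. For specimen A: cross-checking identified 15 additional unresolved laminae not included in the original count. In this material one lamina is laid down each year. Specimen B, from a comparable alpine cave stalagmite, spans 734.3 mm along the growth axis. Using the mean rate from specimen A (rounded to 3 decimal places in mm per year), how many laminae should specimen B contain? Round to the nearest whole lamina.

Specimen A: adjusted count: 4397 − 17 + 15 = 4395 laminae.
A: Mean rate = 394.8 mm / 4395 years ≈ 0.090 mm/yr.
For B, 734.3 / 0.090 = 8158.89 years ≈ 8159 laminae.

8159 laminae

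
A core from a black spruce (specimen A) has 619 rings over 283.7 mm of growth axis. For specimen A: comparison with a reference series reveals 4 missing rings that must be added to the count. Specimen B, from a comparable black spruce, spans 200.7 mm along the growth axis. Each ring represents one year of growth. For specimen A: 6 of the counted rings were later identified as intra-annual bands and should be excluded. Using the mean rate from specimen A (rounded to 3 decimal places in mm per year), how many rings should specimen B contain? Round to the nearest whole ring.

Specimen A: true ring count = 619 − 6 + 4 = 617.
A: Mean rate = 283.7 mm / 617 years ≈ 0.460 mm/yr.
Specimen B: 200.7 mm / 0.460 mm per year = 436.30 years ≈ 436 rings.

436 rings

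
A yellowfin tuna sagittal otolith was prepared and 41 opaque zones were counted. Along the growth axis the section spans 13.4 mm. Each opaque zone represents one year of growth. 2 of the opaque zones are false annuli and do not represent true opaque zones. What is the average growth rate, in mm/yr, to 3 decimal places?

After corrections the count is 41 − 2 = 39 opaque zones.
13.4 mm over 39 years gives 13.4 / 39 ≈ 0.344 mm/yr.

0.344 mm/yr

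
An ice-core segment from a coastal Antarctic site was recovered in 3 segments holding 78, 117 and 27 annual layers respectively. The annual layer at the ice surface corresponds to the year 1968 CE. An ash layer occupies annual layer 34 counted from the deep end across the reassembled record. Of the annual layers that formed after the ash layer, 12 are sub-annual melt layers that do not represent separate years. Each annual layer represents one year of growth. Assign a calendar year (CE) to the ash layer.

1792 CE

Total annual layers = 78 + 117 + 27 = 222.
The ash layer sits at annual layer 34 from the deep end, so 222 − 34 = 188 annual layers formed after it.
188 − 12 false = 176 true annual layers after the ash layer.
1968 − 176 = 1792 CE.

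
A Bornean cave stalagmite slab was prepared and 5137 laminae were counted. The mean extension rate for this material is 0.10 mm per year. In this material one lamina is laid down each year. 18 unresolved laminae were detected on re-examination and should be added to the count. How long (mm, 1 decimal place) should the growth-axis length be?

515.5 mm

True lamina count = 5137 + 18 = 5155.
5155 years at 0.10 mm/year gives 0.10 × 5155 = 515.5 mm.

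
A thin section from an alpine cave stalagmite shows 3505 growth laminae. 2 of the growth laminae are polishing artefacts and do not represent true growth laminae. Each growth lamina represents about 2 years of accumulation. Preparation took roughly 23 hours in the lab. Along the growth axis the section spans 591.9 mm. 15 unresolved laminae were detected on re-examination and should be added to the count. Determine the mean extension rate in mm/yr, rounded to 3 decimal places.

0.084 mm/yr

Adjusted count: 3505 − 2 + 15 = 3518 growth laminae.
Multiplying by 2 years per growth lamina: 3518 × 2 = 7036 years.
Mean rate = 591.9 mm / 7036 years ≈ 0.084 mm/yr.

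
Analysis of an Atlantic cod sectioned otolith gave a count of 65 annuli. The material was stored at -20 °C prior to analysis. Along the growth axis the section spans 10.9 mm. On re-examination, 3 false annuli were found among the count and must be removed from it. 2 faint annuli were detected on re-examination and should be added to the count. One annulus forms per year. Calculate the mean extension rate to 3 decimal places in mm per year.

0.170 mm per year

Adjusted count: 65 − 3 + 2 = 64 annuli.
Extension rate ≈ 10.9 / 64 = 0.170 mm per year.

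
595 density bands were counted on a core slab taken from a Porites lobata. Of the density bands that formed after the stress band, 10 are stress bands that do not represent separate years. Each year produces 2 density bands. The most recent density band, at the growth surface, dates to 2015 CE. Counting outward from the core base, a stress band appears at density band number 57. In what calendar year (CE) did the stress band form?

1751 CE

595 − 57 = 538 density bands lie beyond the stress band toward the growth surface.
Excluding 10 false density bands: 538 − 10 = 528.
Dividing by 2 density bands per year: 528 / 2 = 264 years.
The density band at the growth surface is 2015 CE, so the stress band dates to 2015 − 264 = 1751 CE.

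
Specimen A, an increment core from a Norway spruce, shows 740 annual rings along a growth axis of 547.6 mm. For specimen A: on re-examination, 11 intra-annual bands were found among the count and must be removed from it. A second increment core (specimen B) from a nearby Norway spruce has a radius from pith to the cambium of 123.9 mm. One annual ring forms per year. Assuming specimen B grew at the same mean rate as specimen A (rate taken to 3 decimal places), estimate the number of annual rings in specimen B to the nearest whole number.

165 annual rings

Specimen A: adjusted count: 740 − 11 = 729 annual rings.
A: Extension rate ≈ 547.6 / 729 = 0.751 mm/year.
B spans 123.9 / 0.751 = 164.98 years ≈ 165 annual rings.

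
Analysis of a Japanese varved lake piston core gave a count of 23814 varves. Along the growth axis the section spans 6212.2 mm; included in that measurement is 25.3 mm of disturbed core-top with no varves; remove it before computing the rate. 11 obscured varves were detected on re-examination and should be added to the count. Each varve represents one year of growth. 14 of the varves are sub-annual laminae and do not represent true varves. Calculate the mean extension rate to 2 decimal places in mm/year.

Adjusted count: 23814 − 14 + 11 = 23811 varves.
Removing the 25.3 mm offcut leaves 6212.2 − 25.3 = 6186.9 mm.
Extension rate ≈ 6186.9 / 23811 = 0.26 mm/year.

0.26 mm/year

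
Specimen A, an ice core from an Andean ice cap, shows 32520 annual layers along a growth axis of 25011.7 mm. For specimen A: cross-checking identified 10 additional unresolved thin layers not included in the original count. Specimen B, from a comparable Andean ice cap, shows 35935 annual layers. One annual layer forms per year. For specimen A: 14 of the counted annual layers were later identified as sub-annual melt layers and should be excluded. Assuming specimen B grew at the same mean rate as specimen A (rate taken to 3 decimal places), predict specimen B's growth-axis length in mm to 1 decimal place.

27634.0 mm

Specimen A: true annual layer count = 32520 − 14 + 10 = 32516.
A: Mean rate = 25011.7 mm / 32516 years ≈ 0.769 mm/year.
For B, 0.769 mm/year × 35935 years = 27634.0 mm.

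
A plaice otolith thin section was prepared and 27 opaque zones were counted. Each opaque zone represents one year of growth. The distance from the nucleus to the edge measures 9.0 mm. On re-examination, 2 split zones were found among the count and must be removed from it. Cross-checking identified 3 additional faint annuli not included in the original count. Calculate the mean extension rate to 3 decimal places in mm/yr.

0.321 mm/yr

After corrections the count is 27 − 2 + 3 = 28 opaque zones.
9.0 mm over 28 years gives 9.0 / 28 ≈ 0.321 mm/yr.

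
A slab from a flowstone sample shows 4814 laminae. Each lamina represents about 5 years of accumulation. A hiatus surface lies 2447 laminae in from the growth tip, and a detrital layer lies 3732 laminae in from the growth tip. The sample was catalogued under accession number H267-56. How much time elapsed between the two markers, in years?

6425 years

3732 − 2447 = 1285 laminae lie between the two events.
At 5 years per lamina, 1285 × 5 = 6425 years.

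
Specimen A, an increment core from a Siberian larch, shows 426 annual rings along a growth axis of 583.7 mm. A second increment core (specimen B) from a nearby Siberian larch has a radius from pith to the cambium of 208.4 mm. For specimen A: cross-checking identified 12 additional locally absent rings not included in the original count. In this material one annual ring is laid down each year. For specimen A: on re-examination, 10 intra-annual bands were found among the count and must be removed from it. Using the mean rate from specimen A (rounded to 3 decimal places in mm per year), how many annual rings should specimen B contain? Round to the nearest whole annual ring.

153 annual rings

Specimen A: after corrections the count is 426 − 10 + 12 = 428 annual rings.
A: Extension rate ≈ 583.7 / 428 = 1.364 mm per year.
For B, 208.4 / 1.364 = 152.79 years ≈ 153 annual rings.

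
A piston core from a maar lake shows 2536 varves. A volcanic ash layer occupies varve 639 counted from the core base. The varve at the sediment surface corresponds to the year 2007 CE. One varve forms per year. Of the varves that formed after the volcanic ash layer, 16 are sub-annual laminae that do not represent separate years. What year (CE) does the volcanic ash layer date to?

The volcanic ash layer sits at varve 639 from the core base, so 2536 − 639 = 1897 varves formed after it.
1897 − 16 false = 1881 true varves after the volcanic ash layer.
2007 − 1881 = 126 CE.

126 CE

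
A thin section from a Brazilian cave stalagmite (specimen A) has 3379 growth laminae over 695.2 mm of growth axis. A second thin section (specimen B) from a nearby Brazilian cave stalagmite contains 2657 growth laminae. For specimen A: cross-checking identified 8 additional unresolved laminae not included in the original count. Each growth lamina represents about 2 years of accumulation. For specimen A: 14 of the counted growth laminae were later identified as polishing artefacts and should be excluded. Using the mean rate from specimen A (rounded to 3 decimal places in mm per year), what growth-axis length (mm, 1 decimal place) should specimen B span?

547.3 mm

Specimen A: correcting the raw count gives 3379 − 14 + 8 = 3373 true growth laminae.
Specimen A: multiplying by 2 years per growth lamina: 3373 × 2 = 6746 years.
A: Extension rate ≈ 695.2 / 6746 = 0.103 mm/year.
Specimen B: at 2 years per growth lamina, 2657 × 2 = 5314 years. For B, 0.103 mm/year × 5314 years = 547.3 mm.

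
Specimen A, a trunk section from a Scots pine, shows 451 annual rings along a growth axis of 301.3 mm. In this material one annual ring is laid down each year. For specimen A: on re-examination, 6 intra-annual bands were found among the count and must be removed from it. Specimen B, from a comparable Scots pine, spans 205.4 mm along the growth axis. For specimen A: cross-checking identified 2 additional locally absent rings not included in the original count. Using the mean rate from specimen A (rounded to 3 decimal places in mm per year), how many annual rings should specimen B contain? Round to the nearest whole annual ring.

Specimen A: after corrections the count is 451 − 6 + 2 = 447 annual rings.
A: Extension rate ≈ 301.3 / 447 = 0.674 mm/yr.
B spans 205.4 / 0.674 = 304.75 years ≈ 305 annual rings.

305 annual rings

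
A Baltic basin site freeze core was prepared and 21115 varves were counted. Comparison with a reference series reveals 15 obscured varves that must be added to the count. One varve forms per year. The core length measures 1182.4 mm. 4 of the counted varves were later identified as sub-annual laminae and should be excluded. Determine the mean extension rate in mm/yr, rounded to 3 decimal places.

0.056 mm/yr

True varve count = 21115 − 4 + 15 = 21126.
1182.4 mm over 21126 years gives 1182.4 / 21126 ≈ 0.056 mm/yr.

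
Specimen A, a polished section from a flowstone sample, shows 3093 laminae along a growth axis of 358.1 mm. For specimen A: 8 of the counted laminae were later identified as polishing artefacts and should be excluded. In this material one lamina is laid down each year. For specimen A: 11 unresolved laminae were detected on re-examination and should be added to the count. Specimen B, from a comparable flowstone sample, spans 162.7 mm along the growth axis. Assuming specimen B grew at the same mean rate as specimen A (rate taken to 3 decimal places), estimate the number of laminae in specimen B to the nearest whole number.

1403 laminae

Specimen A: correcting the raw count gives 3093 − 8 + 11 = 3096 true laminae.
A: Mean rate = 358.1 mm / 3096 years ≈ 0.116 mm per year.
Specimen B: 162.7 mm / 0.116 mm per year = 1402.59 years ≈ 1403 laminae.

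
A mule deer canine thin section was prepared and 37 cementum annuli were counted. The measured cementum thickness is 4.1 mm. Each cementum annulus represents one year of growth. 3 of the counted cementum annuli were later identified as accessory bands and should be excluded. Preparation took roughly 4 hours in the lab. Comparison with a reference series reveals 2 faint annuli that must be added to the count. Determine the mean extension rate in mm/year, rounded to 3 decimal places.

0.114 mm/year

Correcting the raw count gives 37 − 3 + 2 = 36 true cementum annuli.
Mean rate = 4.1 mm / 36 years ≈ 0.114 mm/year.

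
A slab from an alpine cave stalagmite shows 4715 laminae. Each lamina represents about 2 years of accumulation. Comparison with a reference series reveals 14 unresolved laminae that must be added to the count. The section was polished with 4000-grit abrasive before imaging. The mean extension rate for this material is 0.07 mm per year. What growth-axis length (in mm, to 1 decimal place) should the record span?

Adjusted count: 4715 + 14 = 4729 laminae.
4729 laminae at 2 years each span 4729 × 2 = 9458 years.
Predicted length = 0.07 mm/year × 9458 years = 662.1 mm.

662.1 mm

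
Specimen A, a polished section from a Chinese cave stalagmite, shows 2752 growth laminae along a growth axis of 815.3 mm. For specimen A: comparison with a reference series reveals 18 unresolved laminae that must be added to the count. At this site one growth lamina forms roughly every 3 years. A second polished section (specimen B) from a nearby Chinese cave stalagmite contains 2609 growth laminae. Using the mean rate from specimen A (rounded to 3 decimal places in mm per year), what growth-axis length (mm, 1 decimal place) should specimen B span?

767.0 mm

Specimen A: after corrections the count is 2752 + 18 = 2770 growth laminae.
Specimen A: multiplying by 3 years per growth lamina: 2770 × 3 = 8310 years.
A: Mean rate = 815.3 mm / 8310 years ≈ 0.098 mm per year.
Specimen B: multiplying by 3 years per growth lamina: 2609 × 3 = 7827 years. B's length ≈ 0.098 × 7827 = 767.0 mm.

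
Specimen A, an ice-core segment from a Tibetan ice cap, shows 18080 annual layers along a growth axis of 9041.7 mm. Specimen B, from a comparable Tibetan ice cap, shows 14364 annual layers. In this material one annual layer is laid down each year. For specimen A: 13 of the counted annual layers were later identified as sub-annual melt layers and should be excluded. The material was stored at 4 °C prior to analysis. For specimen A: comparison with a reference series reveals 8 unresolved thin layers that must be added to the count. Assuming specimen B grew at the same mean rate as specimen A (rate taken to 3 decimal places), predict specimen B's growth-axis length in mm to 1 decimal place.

Specimen A: correcting the raw count gives 18080 − 13 + 8 = 18075 true annual layers.
A: Mean rate = 9041.7 mm / 18075 years ≈ 0.500 mm/year.
For B, 0.500 mm/year × 14364 years = 7182.0 mm.

7182.0 mm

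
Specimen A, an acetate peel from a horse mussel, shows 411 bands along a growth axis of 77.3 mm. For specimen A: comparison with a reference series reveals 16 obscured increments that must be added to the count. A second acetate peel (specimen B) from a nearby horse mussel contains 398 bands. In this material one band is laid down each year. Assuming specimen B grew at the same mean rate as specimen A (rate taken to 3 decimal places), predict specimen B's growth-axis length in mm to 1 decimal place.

Specimen A: correcting the raw count gives 411 + 16 = 427 true bands.
A: 77.3 mm over 427 years gives 77.3 / 427 ≈ 0.181 mm/year.
Length of B = 0.181 × 398 = 72.0 mm.

72.0 mm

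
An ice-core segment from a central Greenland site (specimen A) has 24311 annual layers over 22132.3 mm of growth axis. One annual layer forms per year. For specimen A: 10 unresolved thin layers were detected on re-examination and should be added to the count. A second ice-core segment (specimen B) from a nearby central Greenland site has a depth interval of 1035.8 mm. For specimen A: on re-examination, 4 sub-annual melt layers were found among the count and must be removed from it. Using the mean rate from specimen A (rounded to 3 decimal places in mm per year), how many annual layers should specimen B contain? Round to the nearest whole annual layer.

1138 annual layers

Specimen A: after corrections the count is 24311 − 4 + 10 = 24317 annual layers.
A: Mean rate = 22132.3 mm / 24317 years ≈ 0.910 mm/yr.
B spans 1035.8 / 0.910 = 1138.24 years ≈ 1138 annual layers.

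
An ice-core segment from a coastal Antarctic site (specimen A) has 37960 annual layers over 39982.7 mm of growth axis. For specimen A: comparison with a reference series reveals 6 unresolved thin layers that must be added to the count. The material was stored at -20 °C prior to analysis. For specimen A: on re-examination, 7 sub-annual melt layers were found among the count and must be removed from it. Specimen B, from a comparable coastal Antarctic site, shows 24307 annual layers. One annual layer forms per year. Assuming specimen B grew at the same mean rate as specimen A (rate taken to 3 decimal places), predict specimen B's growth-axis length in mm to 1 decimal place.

25595.3 mm

Specimen A: true annual layer count = 37960 − 7 + 6 = 37959.
A: 39982.7 mm over 37959 years gives 39982.7 / 37959 ≈ 1.053 mm per year.
B's length ≈ 1.053 × 24307 = 25595.3 mm.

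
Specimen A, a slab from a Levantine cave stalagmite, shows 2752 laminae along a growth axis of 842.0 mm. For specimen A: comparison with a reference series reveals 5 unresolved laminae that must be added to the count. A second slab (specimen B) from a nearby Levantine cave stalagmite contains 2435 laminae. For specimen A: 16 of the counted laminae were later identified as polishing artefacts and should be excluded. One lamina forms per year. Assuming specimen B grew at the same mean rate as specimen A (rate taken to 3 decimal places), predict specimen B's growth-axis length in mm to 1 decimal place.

Specimen A: adjusted count: 2752 − 16 + 5 = 2741 laminae.
A: Mean rate = 842.0 mm / 2741 years ≈ 0.307 mm/year.
Length of B = 0.307 × 2435 = 747.5 mm.

747.5 mm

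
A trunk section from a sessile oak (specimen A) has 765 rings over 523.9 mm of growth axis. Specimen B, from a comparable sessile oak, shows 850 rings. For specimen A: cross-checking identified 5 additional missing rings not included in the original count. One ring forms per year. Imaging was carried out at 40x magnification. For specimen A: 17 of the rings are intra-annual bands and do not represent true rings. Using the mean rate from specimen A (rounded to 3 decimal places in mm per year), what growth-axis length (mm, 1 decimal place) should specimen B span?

Specimen A: adjusted count: 765 − 17 + 5 = 753 rings.
A: Mean rate = 523.9 mm / 753 years ≈ 0.696 mm per year.
B's length ≈ 0.696 × 850 = 591.6 mm.

591.6 mm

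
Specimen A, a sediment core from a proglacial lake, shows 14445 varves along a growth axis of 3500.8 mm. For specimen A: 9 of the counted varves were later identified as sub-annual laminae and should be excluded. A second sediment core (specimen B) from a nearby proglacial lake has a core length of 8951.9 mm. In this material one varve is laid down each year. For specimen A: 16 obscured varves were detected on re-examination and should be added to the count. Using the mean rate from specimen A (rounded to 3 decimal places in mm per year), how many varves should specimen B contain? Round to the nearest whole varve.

Specimen A: correcting the raw count gives 14445 − 9 + 16 = 14452 true varves.
A: Mean rate = 3500.8 mm / 14452 years ≈ 0.242 mm/year.
For B, 8951.9 / 0.242 = 36991.32 years ≈ 36991 varves.

36991 varves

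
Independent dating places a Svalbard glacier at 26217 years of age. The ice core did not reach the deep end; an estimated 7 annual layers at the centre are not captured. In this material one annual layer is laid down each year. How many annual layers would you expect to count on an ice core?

One annual layer per year gives 26217 annual layers over 26217 years.
Subtracting the 7 annual layers not captured gives 26217 − 7 = 26210 annual layers in the record.

26210 annual layers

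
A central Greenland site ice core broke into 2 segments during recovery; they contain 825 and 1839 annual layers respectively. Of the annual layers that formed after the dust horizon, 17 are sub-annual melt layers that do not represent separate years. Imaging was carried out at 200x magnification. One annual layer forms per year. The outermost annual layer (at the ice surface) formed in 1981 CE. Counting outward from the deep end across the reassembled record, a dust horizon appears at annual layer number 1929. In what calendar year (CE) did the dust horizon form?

1263 CE

Total annual layers = 825 + 1839 = 2664.
2664 − 1929 = 735 annual layers lie beyond the dust horizon toward the ice surface.
Removing the 17 false annual layers leaves 735 − 17 = 718 true annual layers beyond the dust horizon.
1981 − 718 = 1263 CE.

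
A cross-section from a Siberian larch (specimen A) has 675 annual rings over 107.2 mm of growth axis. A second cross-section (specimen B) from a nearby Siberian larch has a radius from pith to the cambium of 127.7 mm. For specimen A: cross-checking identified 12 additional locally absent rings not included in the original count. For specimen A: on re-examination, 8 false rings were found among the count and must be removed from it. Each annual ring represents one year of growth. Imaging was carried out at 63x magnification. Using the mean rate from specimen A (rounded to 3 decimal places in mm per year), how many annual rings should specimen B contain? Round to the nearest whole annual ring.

808 annual rings

Specimen A: adjusted count: 675 − 8 + 12 = 679 annual rings.
A: 107.2 mm over 679 years gives 107.2 / 679 ≈ 0.158 mm/yr.
For B, 127.7 / 0.158 = 808.23 years ≈ 808 annual rings.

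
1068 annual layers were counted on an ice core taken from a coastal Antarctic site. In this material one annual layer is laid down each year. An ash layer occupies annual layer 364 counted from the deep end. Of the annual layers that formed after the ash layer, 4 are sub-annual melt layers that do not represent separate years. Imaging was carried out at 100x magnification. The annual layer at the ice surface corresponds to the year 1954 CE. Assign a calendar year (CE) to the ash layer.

The ash layer sits at annual layer 364 from the deep end, so 1068 − 364 = 704 annual layers formed after it.
Excluding 4 false annual layers: 704 − 4 = 700.
The annual layer at the ice surface is 1954 CE, so the ash layer dates to 1954 − 700 = 1254 CE.

1254 CE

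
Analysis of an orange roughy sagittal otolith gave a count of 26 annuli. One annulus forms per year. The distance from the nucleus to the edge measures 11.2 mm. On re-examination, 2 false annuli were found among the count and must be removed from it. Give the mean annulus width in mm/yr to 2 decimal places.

Adjusted count: 26 − 2 = 24 annuli.
Mean rate = 11.2 mm / 24 years ≈ 0.47 mm/yr.

0.47 mm/yr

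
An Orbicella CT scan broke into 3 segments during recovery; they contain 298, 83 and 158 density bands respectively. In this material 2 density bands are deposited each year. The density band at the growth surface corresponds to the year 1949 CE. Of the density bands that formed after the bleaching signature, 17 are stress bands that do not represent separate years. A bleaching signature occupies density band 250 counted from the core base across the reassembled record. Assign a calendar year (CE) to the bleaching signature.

Total density bands = 298 + 83 + 158 = 539.
Between density band 250 and the growth surface there are 539 − 250 = 289 density bands.
Removing the 17 false density bands leaves 289 − 17 = 272 true density bands beyond the bleaching signature.
Dividing by 2 density bands per year: 272 / 2 = 136 years.
The density band at the growth surface is 1949 CE, so the bleaching signature dates to 1949 − 136 = 1813 CE.

1813 CE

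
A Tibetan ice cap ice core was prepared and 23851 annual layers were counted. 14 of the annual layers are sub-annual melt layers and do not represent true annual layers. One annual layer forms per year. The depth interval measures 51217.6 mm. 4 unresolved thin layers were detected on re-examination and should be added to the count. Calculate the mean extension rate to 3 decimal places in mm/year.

2.148 mm/year

True annual layer count = 23851 − 14 + 4 = 23841.
Mean rate = 51217.6 mm / 23841 years ≈ 2.148 mm/year.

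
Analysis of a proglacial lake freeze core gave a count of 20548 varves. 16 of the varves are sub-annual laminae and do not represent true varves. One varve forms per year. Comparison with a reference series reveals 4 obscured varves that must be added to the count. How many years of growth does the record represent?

20536 yr

After corrections the count is 20548 − 16 + 4 = 20536 varves.
With a one-to-one varve periodicity this is 20536 years.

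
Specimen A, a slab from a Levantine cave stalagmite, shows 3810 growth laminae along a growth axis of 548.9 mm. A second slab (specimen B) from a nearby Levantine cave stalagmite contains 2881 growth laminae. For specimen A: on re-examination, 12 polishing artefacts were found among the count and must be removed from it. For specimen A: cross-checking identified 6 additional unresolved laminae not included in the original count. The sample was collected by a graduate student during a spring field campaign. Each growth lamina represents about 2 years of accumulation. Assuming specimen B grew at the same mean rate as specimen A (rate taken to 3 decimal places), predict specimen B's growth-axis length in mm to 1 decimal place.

Specimen A: true growth lamina count = 3810 − 12 + 6 = 3804.
Specimen A: multiplying by 2 years per growth lamina: 3804 × 2 = 7608 years.
A: Extension rate ≈ 548.9 / 7608 = 0.072 mm per year.
Specimen B: 2881 growth laminae at 2 years each span 2881 × 2 = 5762 years. Length of B = 0.072 × 5762 = 414.9 mm.

414.9 mm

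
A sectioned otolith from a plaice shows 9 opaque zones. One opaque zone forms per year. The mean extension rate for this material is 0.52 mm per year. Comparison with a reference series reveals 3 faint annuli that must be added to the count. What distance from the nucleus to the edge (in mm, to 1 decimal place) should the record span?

After corrections the count is 9 + 3 = 12 opaque zones.
12 years at 0.52 mm/year gives 0.52 × 12 = 6.2 mm.

6.2 mm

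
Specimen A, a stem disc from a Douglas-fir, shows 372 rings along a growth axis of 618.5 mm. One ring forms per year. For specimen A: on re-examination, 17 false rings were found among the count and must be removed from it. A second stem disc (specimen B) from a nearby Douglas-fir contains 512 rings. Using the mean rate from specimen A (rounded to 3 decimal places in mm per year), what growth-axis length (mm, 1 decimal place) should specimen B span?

891.9 mm

Specimen A: correcting the raw count gives 372 − 17 = 355 true rings.
A: 618.5 mm over 355 years gives 618.5 / 355 ≈ 1.742 mm/year.
B's length ≈ 1.742 × 512 = 891.9 mm.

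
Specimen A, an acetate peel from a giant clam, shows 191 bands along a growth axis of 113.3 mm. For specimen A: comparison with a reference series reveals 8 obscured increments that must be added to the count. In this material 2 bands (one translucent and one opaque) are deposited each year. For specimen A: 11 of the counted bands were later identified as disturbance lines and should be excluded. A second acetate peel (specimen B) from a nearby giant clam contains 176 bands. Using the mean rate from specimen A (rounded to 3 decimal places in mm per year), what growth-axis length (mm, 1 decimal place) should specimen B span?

Specimen A: correcting the raw count gives 191 − 11 + 8 = 188 true bands.
Specimen A: with 2 bands per year, 188 / 2 = 94 years.
A: Extension rate ≈ 113.3 / 94 = 1.205 mm/yr.
Specimen B: dividing by 2 bands per year: 176 / 2 = 88 years. B's length ≈ 1.205 × 88 = 106.0 mm.

106.0 mm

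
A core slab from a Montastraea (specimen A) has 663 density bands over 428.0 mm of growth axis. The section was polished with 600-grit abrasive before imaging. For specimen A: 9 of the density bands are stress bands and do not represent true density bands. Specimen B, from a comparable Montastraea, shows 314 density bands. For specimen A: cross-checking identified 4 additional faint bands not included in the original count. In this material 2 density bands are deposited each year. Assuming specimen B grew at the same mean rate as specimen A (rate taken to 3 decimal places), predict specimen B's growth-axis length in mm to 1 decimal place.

204.3 mm

Specimen A: after corrections the count is 663 − 9 + 4 = 658 density bands.
Specimen A: with 2 density bands per year, 658 / 2 = 329 years.
A: Mean rate = 428.0 mm / 329 years ≈ 1.301 mm/year.
Specimen B: with 2 density bands per year, 314 / 2 = 157 years. For B, 1.301 mm/year × 157 years = 204.3 mm.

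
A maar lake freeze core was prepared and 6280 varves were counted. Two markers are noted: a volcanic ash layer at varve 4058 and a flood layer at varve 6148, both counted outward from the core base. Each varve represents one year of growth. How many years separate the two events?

The two markers are separated by 6148 − 4058 = 2090 varves.
That is 2090 years at one varve per year.

2090 years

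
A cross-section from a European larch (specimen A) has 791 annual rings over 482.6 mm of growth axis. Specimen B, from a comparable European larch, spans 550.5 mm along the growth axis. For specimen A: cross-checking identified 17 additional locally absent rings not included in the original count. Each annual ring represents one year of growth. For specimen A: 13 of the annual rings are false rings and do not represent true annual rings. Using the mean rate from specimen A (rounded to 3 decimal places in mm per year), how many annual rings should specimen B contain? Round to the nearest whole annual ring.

Specimen A: adjusted count: 791 − 13 + 17 = 795 annual rings.
A: Mean rate = 482.6 mm / 795 years ≈ 0.607 mm per year.
B spans 550.5 / 0.607 = 906.92 years ≈ 907 annual rings.

907 annual rings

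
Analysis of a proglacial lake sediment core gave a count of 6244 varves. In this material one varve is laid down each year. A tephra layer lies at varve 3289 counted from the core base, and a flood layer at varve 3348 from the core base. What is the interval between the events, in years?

Separation: 3348 − 3289 = 59 varves.
At one varve per year, 59 years elapsed between them.

59 yr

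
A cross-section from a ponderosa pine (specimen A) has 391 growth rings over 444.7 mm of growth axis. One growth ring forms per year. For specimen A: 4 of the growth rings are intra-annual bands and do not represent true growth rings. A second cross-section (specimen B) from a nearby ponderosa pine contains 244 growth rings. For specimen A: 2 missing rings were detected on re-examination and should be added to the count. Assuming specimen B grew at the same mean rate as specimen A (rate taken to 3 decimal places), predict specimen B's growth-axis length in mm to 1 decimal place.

278.9 mm

Specimen A: correcting the raw count gives 391 − 4 + 2 = 389 true growth rings.
A: 444.7 mm over 389 years gives 444.7 / 389 ≈ 1.143 mm/yr.
B's length ≈ 1.143 × 244 = 278.9 mm.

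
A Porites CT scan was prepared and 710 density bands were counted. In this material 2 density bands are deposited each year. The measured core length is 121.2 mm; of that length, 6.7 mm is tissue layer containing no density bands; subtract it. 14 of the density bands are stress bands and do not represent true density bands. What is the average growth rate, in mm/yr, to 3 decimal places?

0.329 mm/yr

True density band count = 710 − 14 = 696.
With 2 density bands per year, 696 / 2 = 348 years.
Removing the 6.7 mm offcut leaves 121.2 − 6.7 = 114.5 mm.
Mean rate = 114.5 mm / 348 years ≈ 0.329 mm/yr.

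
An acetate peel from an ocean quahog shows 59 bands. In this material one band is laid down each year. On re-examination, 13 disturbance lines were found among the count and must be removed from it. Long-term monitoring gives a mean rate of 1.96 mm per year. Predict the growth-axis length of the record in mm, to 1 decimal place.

90.2 mm

Correcting the raw count gives 59 − 13 = 46 true bands.
Predicted length = 1.96 mm/year × 46 years = 90.2 mm.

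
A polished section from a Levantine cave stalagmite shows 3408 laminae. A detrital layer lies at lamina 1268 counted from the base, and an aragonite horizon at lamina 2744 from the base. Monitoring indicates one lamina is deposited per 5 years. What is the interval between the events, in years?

7380 years

Separation: 2744 − 1268 = 1476 laminae.
At 5 years per lamina, 1476 × 5 = 7380 years.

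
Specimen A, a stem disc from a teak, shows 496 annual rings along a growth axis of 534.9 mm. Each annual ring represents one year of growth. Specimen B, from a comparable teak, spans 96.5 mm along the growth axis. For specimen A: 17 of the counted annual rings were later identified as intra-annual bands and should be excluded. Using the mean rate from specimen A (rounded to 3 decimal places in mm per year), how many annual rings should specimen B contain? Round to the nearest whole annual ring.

Specimen A: adjusted count: 496 − 17 = 479 annual rings.
A: Extension rate ≈ 534.9 / 479 = 1.117 mm/yr.
Specimen B: 96.5 mm / 1.117 mm per year = 86.39 years ≈ 86 annual rings.

86 annual rings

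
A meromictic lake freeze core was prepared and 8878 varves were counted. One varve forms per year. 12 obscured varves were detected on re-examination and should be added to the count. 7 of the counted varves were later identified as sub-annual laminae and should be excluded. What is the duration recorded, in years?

8883 yr

Correcting the raw count gives 8878 − 7 + 12 = 8883 true varves.
At one varve per year, that is 8883 years.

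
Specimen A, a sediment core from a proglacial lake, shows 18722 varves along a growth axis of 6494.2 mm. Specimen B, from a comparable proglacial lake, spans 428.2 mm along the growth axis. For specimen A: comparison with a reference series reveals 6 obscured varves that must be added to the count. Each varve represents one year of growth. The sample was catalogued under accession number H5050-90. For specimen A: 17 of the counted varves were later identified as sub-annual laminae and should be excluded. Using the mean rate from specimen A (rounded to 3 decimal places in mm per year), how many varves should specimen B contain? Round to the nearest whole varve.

1234 varves

Specimen A: adjusted count: 18722 − 17 + 6 = 18711 varves.
A: 6494.2 mm over 18711 years gives 6494.2 / 18711 ≈ 0.347 mm/yr.
B spans 428.2 / 0.347 = 1234.01 years ≈ 1234 varves.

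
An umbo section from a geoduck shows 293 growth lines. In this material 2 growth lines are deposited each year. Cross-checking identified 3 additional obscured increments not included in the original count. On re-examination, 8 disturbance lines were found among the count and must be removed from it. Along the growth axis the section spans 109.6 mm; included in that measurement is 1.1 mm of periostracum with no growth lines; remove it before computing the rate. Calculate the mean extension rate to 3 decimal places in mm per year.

Adjusted count: 293 − 8 + 3 = 288 growth lines.
With 2 growth lines per year, 288 / 2 = 144 years.
The growth record spans 109.6 − 1.1 = 108.5 mm.
108.5 mm over 144 years gives 108.5 / 144 ≈ 0.753 mm per year.

0.753 mm per year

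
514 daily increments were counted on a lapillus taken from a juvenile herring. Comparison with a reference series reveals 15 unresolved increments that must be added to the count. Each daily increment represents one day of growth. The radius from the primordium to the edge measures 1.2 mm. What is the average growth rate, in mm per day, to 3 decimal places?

After corrections the count is 514 + 15 = 529 daily increments.
Extension rate ≈ 1.2 / 529 = 0.002 mm per day.

0.002 mm per day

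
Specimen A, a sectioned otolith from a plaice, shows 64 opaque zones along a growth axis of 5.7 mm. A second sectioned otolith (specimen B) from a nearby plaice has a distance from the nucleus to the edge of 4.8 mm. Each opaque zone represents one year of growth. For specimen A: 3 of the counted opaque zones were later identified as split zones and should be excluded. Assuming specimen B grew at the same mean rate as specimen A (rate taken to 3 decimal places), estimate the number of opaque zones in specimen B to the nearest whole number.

52 opaque zones

Specimen A: after corrections the count is 64 − 3 = 61 opaque zones.
A: Extension rate ≈ 5.7 / 61 = 0.093 mm/year.
B spans 4.8 / 0.093 = 51.61 years ≈ 52 opaque zones.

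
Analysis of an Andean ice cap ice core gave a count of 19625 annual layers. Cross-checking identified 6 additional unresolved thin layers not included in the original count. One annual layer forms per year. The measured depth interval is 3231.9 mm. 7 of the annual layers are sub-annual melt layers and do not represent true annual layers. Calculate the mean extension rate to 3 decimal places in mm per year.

True annual layer count = 19625 − 7 + 6 = 19624.
3231.9 mm over 19624 years gives 3231.9 / 19624 ≈ 0.165 mm per year.

0.165 mm per year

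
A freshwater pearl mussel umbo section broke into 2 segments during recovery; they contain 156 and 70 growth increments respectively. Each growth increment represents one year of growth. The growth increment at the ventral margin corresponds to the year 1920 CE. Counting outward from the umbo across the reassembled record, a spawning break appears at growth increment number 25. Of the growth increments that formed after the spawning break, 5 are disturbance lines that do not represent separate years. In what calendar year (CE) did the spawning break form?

1724 CE

Total growth increments = 156 + 70 = 226.
226 − 25 = 201 growth increments lie beyond the spawning break toward the ventral margin.
Removing the 5 false growth increments leaves 201 − 5 = 196 true growth increments beyond the spawning break.
The growth increment at the ventral margin is 1920 CE, so the spawning break dates to 1920 − 196 = 1724 CE.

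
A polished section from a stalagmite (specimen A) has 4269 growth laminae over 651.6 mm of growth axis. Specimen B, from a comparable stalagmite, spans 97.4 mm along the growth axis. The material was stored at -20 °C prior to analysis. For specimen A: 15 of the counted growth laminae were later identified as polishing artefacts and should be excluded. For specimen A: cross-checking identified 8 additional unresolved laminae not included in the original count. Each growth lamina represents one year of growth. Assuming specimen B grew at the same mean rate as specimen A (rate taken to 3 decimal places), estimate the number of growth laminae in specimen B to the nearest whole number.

637 growth laminae

Specimen A: true growth lamina count = 4269 − 15 + 8 = 4262.
A: Mean rate = 651.6 mm / 4262 years ≈ 0.153 mm/year.
Specimen B: 97.4 mm / 0.153 mm per year = 636.60 years ≈ 637 growth laminae.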